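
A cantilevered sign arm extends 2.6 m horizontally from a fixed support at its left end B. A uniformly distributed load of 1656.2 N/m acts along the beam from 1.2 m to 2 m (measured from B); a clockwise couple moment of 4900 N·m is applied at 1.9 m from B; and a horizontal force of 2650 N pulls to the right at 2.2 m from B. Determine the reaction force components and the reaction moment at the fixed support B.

B_x = -2650 N, B_y = 1325 N, M_B = 7020 N·m

Resultant of the distributed load: 1656.2 × 0.8 = 1324.96 N at 1.6 m from B.
ΣF_x = 0: B_x + 2650 = 0 → B_x = -2650 N.
ΣF_y = 0: B_y − 1656.2·0.8 = 0 → B_y = 1325 N.
ΣM about B: M_B − (1656.2·0.8)·1.6 − 4900 = 0 → M_B = 7020 N·m.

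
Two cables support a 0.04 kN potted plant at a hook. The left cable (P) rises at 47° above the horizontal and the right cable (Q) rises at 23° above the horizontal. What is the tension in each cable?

ΣF_x = 0: −T_P·cos47° + T_Q·cos23° = 0 → T_Q = 0.740896·T_P.
ΣF_y = 0: T_P·sin47° + T_Q·sin23° = 0.04.
Substitute: T_P·(0.731354 + 0.740896·0.390731) = 0.04 → T_P = 0.0391832 ≈ 0.03918 kN.
Then T_Q = 0.740896 × 0.0391832 = 0.02903 kN.

T_P = 0.03918 kN, T_Q = 0.02903 kN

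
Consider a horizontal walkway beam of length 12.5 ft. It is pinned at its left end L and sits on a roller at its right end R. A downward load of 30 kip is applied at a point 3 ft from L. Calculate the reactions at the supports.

L_x = 0, L_y = 22.80 kip, R_y = 7.200 kip

ΣM about L: R_y·12.5 − 30·3 = 0 → R_y = 90/12.5 = 7.200 kip.
ΣF_y = 0: L_y + 7.2 − 30 = 0 → L_y = 22.80 kip.
ΣF_x = 0: no horizontal applied forces, so L_x = 0.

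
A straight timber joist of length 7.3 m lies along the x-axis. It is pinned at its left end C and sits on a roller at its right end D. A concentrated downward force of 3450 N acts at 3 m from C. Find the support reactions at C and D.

ΣM about C: D_y·7.3 − 3450·3 = 0 → D_y = 10350/7.3 = 1417.81 ≈ 1418 N.
ΣF_y = 0: C_y + 1417.81 − 3450 = 0 → C_y = 2032 N.
ΣF_x = 0: no horizontal applied forces, so C_x = 0.

C_x = 0, C_y = 2032 N, D_y = 1418 N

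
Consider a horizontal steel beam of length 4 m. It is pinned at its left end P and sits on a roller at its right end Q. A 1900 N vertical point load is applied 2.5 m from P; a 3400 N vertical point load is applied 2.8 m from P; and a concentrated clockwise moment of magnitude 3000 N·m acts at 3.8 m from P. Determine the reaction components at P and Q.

P_x = 0, P_y = 982.5 N, Q_y = 4318 N

Moments about P: Q_y·4 − 1900·2.5 − 3400·2.8 − 3000 = 0 → Q_y = 17270/4 = 4317.5 ≈ 4318 N.
ΣF_y = 0: P_y + 4317.5 − 1900 − 3400 = 0 → P_y = 982.5 N.
ΣF_x = 0: no horizontal applied forces, so P_x = 0.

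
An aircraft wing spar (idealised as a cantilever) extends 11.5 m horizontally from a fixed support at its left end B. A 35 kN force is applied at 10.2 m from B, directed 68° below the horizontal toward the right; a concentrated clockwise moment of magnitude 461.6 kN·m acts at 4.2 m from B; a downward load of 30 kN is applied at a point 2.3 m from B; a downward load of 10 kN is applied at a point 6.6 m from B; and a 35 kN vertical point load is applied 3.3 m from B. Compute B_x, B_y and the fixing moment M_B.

B_x = -13.11 kN, B_y = 107.5 kN, M_B = 1043 kN·m

ΣF_x = 0: B_x + 35·cos68° = 0 → B_x = -13.11 kN.
ΣF_y = 0: B_y − 35·sin68° − 30 − 10 − 35 = 0 → B_y = 107.5 kN.
ΣM about B: M_B − 35·sin68°·10.2 − 461.6 − 30·2.3 − 10·6.6 − 35·3.3 = 0 → M_B = 1043 kN·m.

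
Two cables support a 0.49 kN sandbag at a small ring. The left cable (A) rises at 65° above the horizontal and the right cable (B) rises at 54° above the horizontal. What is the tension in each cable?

ΣF_x = 0: −T_A·cos65° + T_B·cos54° = 0 → T_B = 0.719001·T_A.
ΣF_y = 0: T_A·sin65° + T_B·sin54° = 0.49.
Substitute: T_A·(0.906308 + 0.719001·0.809017) = 0.49 → T_A = 0.329303 ≈ 0.3293 kN.
Then T_B = 0.719001 × 0.329303 = 0.2368 kN.

T_A = 0.3293 kN, T_B = 0.2368 kN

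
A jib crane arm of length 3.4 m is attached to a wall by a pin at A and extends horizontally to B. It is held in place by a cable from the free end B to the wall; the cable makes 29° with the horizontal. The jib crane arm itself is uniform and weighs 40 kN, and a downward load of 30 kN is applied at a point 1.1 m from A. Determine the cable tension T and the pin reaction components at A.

T = 61.27 kN, A_x = 53.59 kN, A_y = 40.29 kN

ΣM about A: T·sin29°·3.4 − 40·1.7 − 30·1.1 = 0 → T = 101/(3.4·0.48481) = 61.2732 ≈ 61.27 kN.
ΣF_x = 0: A_x − T·cos29° = 0 → A_x = 61.2732 × 0.87462 = 53.59 kN.
ΣF_y = 0: A_y + T·sin29° − 40 − 30 = 0 → A_y = 70 − 61.2732 × 0.48481 = 40.29 kN.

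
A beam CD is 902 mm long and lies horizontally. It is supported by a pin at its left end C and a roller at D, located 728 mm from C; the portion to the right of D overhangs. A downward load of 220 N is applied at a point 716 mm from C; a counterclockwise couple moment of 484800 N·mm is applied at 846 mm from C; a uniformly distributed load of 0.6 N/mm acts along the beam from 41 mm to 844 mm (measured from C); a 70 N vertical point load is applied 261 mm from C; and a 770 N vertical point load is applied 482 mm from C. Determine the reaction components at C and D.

Resultant of the distributed load: 0.6 × 803 = 481.8 N at 442.5 mm from C.
Moments about C: D_y·728 − 220·716 + 484800 − (0.6·803)·442.5 − 70·261 − 770·482 = 0 → D_y = 275326.5/728 = 378.196 ≈ 378.2 N.
ΣF_y = 0: C_y + 378.196 − 220 − 0.6·803 − 70 − 770 = 0 → C_y = 1164 N.
ΣF_x = 0: no horizontal applied forces, so C_x = 0.

C_x = 0, C_y = 1164 N, D_y = 378.2 N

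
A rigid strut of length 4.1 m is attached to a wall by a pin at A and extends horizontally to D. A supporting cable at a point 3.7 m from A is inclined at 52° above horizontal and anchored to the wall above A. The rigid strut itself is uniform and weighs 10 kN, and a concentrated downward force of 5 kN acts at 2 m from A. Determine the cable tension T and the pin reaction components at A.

ΣM about A: T·sin52°·3.7 − 10·2.05 − 5·2 = 0 → T = 30.5/(3.7·0.788011) = 10.4608 ≈ 10.46 kN.
ΣF_x = 0: A_x − T·cos52° = 0 → A_x = 10.4608 × 0.615661 = 6.440 kN.
ΣF_y = 0: A_y + T·sin52° − 10 − 5 = 0 → A_y = 15 − 10.4608 × 0.788011 = 6.757 kN.

T = 10.46 kN, A_x = 6.440 kN, A_y = 6.757 kN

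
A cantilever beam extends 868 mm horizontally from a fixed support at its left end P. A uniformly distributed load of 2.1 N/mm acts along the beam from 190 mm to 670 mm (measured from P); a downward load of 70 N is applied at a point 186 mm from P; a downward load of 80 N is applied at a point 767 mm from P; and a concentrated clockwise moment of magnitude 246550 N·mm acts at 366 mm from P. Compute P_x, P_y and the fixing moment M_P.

Resultant of the distributed load: 2.1 × 480 = 1008 N at 430 mm from P.
ΣF_x = 0: P_x = 0.
ΣF_y = 0: P_y − 2.1·480 − 70 − 80 = 0 → P_y = 1158 N.
ΣM about P: M_P − (2.1·480)·430 − 70·186 − 80·767 − 246550 = 0 → M_P = 754400 N·mm.

P_x = 0, P_y = 1158 N, M_P = 754400 N·mm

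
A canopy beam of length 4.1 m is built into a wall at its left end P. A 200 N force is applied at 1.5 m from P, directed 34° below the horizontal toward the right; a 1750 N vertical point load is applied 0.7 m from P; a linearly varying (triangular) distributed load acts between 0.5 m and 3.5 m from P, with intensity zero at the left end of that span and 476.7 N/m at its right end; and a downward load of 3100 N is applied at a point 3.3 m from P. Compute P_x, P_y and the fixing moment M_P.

P_x = -165.8 N, P_y = 5677 N, M_P = 13410 N·m

Resultant of the triangular load: ½ × 476.7 × 3 = 715.05 N, acting at 2.5 m from P (one-third of the span from the peak).
ΣF_x = 0: P_x + 200·cos34° = 0 → P_x = -165.8 N.
ΣF_y = 0: P_y − 200·sin34° − 1750 − ½·476.7·3 − 3100 = 0 → P_y = 5677 N.
ΣM about P: M_P − 200·sin34°·1.5 − 1750·0.7 − (½·476.7·3)·2.5 − 3100·3.3 = 0 → M_P = 13410 N·m.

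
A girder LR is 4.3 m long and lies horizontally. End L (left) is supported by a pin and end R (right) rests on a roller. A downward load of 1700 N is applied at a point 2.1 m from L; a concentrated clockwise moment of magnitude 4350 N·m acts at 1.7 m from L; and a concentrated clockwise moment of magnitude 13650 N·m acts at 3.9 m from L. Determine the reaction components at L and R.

L_x = 0, L_y = -3316 N, R_y = 5016 N

Moments about L: R_y·4.3 − 1700·2.1 − 4350 − 13650 = 0 → R_y = 21570/4.3 = 5016.28 ≈ 5016 N.
ΣF_y = 0: L_y + 5016.28 − 1700 = 0 → L_y = -3316 N.
ΣF_x = 0: no horizontal applied forces, so L_x = 0.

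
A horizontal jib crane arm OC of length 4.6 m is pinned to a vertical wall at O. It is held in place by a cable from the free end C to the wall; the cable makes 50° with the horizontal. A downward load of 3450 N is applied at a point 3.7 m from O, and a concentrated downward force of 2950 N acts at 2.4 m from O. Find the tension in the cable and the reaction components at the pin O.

T = 5632 N, O_x = 3620 N, O_y = 2086 N

ΣM about O: T·sin50°·4.6 − 3450·3.7 − 2950·2.4 = 0 → T = 19845/(4.6·0.766044) = 5631.7 ≈ 5632 N.
ΣF_x = 0: O_x − T·cos50° = 0 → O_x = 5631.7 × 0.642788 = 3620 N.
ΣF_y = 0: O_y + T·sin50° − 3450 − 2950 = 0 → O_y = 6400 − 5631.7 × 0.766044 = 2086 N.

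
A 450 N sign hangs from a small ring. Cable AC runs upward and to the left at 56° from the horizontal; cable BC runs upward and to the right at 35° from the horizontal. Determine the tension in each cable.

ΣF_x = 0: −T_AC·cos56° + T_BC·cos35° = 0 → T_BC = 0.682648·T_AC.
ΣF_y = 0: T_AC·sin56° + T_BC·sin35° = 450.
Substitute: T_AC·(0.829038 + 0.682648·0.573576) = 450 → T_AC = 368.675 ≈ 368.7 N.
Then T_BC = 0.682648 × 368.675 = 251.7 N.

T_AC = 368.7 N, T_BC = 251.7 N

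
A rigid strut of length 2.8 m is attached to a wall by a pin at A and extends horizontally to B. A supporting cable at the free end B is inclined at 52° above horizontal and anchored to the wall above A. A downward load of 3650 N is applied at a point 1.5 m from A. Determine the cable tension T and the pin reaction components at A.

T = 2481 N, A_x = 1528 N, A_y = 1695 N

ΣM about A: T·sin52°·2.8 − 3650·1.5 = 0 → T = 5475/(2.8·0.788011) = 2481.38 ≈ 2481 N.
ΣF_x = 0: A_x − T·cos52° = 0 → A_x = 2481.38 × 0.615661 = 1528 N.
ΣF_y = 0: A_y + T·sin52° − 3650 = 0 → A_y = 3650 − 2481.38 × 0.788011 = 1695 N.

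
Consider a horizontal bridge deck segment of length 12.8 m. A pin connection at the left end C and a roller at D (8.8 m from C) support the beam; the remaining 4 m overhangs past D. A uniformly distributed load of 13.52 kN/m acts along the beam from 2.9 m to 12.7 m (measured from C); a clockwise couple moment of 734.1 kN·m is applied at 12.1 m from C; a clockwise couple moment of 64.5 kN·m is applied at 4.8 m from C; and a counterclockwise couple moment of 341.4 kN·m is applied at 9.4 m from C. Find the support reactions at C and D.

C_x = 0, C_y = -36.90 kN, D_y = 169.4 kN

Resultant of the distributed load: 13.52 × 9.8 = 132.496 kN at 7.8 m from C.
Moments about C: D_y·8.8 − (13.52·9.8)·7.8 − 734.1 − 64.5 + 341.4 = 0 → D_y = 1490.6688/8.8 = 169.394 ≈ 169.4 kN.
ΣF_y = 0: C_y + 169.394 − 13.52·9.8 = 0 → C_y = -36.90 kN.
ΣF_x = 0: no horizontal applied forces, so C_x = 0.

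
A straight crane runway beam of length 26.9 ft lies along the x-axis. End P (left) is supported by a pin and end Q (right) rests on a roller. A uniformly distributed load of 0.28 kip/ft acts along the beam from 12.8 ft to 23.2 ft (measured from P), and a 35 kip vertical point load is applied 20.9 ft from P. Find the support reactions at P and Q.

Resultant of the distributed load: 0.28 × 10.4 = 2.912 kip at 18 ft from P.
Moments about P: Q_y·26.9 − (0.28·10.4)·18 − 35·20.9 = 0 → Q_y = 783.916/26.9 = 29.1419 ≈ 29.14 kip.
ΣF_y = 0: P_y + 29.1419 − 0.28·10.4 − 35 = 0 → P_y = 8.770 kip.
ΣF_x = 0: no horizontal applied forces, so P_x = 0.

P_x = 0, P_y = 8.770 kip, Q_y = 29.14 kip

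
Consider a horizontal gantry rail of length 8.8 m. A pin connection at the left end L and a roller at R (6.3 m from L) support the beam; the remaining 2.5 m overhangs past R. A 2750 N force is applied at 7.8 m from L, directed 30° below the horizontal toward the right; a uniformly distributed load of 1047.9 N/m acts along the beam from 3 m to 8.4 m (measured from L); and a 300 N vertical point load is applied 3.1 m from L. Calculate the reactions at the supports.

Resultant of the distributed load: 1047.9 × 5.4 = 5658.66 N at 5.7 m from L.
Moments about L: R_y·6.3 − 2750·sin30°·7.8 − (1047.9·5.4)·5.7 − 300·3.1 = 0 → R_y = 43909.362/6.3 = 6969.74 ≈ 6970 N.
ΣF_y = 0: L_y + 6969.74 − 2750·sin30° − 1047.9·5.4 − 300 = 0 → L_y = 363.9 N.
ΣF_x = 0: L_x + 2750·cos30° = 0 → L_x = -2382 N.

L_x = -2382 N, L_y = 363.9 N, R_y = 6970 N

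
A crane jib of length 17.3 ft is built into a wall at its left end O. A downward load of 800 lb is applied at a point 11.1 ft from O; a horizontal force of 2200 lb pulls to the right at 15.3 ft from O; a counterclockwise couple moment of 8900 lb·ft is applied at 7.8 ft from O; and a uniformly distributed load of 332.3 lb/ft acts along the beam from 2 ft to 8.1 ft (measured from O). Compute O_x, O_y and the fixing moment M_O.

Resultant of the distributed load: 332.3 × 6.1 = 2027.03 lb at 5.05 ft from O.
ΣF_x = 0: O_x + 2200 = 0 → O_x = -2200 lb.
ΣF_y = 0: O_y − 800 − 332.3·6.1 = 0 → O_y = 2827 lb.
ΣM about O: M_O − 800·11.1 + 8900 − (332.3·6.1)·5.05 = 0 → M_O = 10220 lb·ft.

O_x = -2200 lb, O_y = 2827 lb, M_O = 10220 lb·ft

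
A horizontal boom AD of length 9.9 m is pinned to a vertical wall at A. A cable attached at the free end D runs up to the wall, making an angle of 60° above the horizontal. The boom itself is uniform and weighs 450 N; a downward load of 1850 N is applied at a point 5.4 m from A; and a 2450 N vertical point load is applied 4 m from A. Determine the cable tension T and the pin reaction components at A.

T = 2568 N, A_x = 1284 N, A_y = 2526 N

ΣM about A: T·sin60°·9.9 − 450·4.95 − 1850·5.4 − 2450·4 = 0 → T = 22017.5/(9.9·0.866025) = 2568.04 ≈ 2568 N.
ΣF_x = 0: A_x − T·cos60° = 0 → A_x = 2568.04 × 0.5 = 1284 N.
ΣF_y = 0: A_y + T·sin60° − 450 − 1850 − 2450 = 0 → A_y = 4750 − 2568.04 × 0.866025 = 2526 N.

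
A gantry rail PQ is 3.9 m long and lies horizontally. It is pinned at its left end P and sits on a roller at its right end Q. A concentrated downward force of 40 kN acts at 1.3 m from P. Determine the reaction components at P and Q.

P_x = 0, P_y = 26.67 kN, Q_y = 13.33 kN

Taking moments about P: Q_y·3.9 − 40·1.3 = 0 → Q_y = 52/3.9 = 13.3333 ≈ 13.33 kN.
ΣF_y = 0: P_y + 13.3333 − 40 = 0 → P_y = 26.67 kN.
ΣF_x = 0: no horizontal applied forces, so P_x = 0.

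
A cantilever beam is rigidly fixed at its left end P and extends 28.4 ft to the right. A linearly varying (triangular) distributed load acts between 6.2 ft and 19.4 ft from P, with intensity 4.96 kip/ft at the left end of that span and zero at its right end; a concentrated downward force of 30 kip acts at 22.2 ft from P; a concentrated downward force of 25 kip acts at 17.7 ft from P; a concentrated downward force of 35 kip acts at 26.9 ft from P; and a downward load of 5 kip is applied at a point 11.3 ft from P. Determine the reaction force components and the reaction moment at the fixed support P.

P_x = 0, P_y = 127.7 kip, M_P = 2454 kip·ft

Resultant of the triangular load: ½ × 4.96 × 13.2 = 32.736 kip, acting at 10.6 ft from P (one-third of the span from the peak).
ΣF_x = 0: P_x = 0.
ΣF_y = 0: P_y − ½·4.96·13.2 − 30 − 25 − 35 − 5 = 0 → P_y = 127.7 kip.
ΣM about P: M_P − (½·4.96·13.2)·10.6 − 30·22.2 − 25·17.7 − 35·26.9 − 5·11.3 = 0 → M_P = 2454 kip·ft.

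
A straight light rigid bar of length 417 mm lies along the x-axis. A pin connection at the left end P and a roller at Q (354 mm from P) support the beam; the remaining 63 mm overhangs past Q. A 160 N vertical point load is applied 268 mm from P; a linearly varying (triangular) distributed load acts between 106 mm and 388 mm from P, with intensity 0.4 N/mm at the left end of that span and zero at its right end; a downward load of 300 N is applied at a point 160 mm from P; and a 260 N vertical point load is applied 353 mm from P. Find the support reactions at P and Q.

Resultant of the triangular load: ½ × 0.4 × 282 = 56.4 N, acting at 200 mm from P (one-third of the span from the peak).
Taking moments about P: Q_y·354 − 160·268 − (½·0.4·282)·200 − 300·160 − 260·353 = 0 → Q_y = 193940/354 = 547.853 ≈ 547.9 N.
ΣF_y = 0: P_y + 547.853 − 160 − ½·0.4·282 − 300 − 260 = 0 → P_y = 228.5 N.
ΣF_x = 0: no horizontal applied forces, so P_x = 0.

P_x = 0, P_y = 228.5 N, Q_y = 547.9 N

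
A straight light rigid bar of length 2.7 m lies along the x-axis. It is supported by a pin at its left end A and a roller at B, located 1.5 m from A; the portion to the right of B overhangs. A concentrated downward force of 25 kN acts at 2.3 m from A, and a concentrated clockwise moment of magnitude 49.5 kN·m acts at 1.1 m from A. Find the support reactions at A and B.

ΣM about A: B_y·1.5 − 25·2.3 − 49.5 = 0 → B_y = 107/1.5 = 71.3333 ≈ 71.33 kN.
ΣF_y = 0: A_y + 71.3333 − 25 = 0 → A_y = -46.33 kN.
ΣF_x = 0: no horizontal applied forces, so A_x = 0.

A_x = 0, A_y = -46.33 kN, B_y = 71.33 kN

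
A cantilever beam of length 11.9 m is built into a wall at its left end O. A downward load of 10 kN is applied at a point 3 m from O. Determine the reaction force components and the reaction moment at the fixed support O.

ΣF_x = 0: O_x = 0.
ΣF_y = 0: O_y − 10 = 0 → O_y = 10.00 kN.
ΣM about O: M_O − 10·3 = 0 → M_O = 30.00 kN·m.

O_x = 0, O_y = 10.00 kN, M_O = 30.00 kN·m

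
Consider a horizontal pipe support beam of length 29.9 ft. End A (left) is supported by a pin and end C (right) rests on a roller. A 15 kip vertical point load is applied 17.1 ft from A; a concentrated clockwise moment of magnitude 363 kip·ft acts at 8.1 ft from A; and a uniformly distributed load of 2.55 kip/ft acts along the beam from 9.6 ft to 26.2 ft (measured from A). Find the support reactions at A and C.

A_x = 0, A_y = 11.27 kip, C_y = 46.06 kip

Resultant of the distributed load: 2.55 × 16.6 = 42.33 kip at 17.9 ft from A.
Taking moments about A: C_y·29.9 − 15·17.1 − 363 − (2.55·16.6)·17.9 = 0 → C_y = 1377.207/29.9 = 46.0604 ≈ 46.06 kip.
ΣF_y = 0: A_y + 46.0604 − 15 − 2.55·16.6 = 0 → A_y = 11.27 kip.
ΣF_x = 0: no horizontal applied forces, so A_x = 0.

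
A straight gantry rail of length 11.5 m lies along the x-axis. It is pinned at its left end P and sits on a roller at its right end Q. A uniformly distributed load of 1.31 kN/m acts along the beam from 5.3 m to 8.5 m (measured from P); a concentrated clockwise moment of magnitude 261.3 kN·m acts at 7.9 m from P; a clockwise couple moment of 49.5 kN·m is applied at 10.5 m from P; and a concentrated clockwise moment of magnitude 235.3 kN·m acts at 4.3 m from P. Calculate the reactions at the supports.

P_x = 0, P_y = -45.81 kN, Q_y = 50.00 kN

Resultant of the distributed load: 1.31 × 3.2 = 4.192 kN at 6.9 m from P.
ΣM about P: Q_y·11.5 − (1.31·3.2)·6.9 − 261.3 − 49.5 − 235.3 = 0 → Q_y = 575.0248/11.5 = 50.0022 ≈ 50.00 kN.
ΣF_y = 0: P_y + 50.0022 − 1.31·3.2 = 0 → P_y = -45.81 kN.
ΣF_x = 0: no horizontal applied forces, so P_x = 0.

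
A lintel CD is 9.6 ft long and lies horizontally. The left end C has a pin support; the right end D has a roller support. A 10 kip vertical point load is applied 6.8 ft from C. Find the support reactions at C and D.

Moments about C: D_y·9.6 − 10·6.8 = 0 → D_y = 68/9.6 = 7.08333 ≈ 7.083 kip.
ΣF_y = 0: C_y + 7.08333 − 10 = 0 → C_y = 2.917 kip.
ΣF_x = 0: no horizontal applied forces, so C_x = 0.

C_x = 0, C_y = 2.917 kip, D_y = 7.083 kip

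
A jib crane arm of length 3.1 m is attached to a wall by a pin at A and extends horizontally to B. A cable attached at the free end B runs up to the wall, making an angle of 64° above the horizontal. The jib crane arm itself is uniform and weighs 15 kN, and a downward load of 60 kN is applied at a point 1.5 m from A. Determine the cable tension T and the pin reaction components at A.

ΣM about A: T·sin64°·3.1 − 15·1.55 − 60·1.5 = 0 → T = 113.25/(3.1·0.898794) = 40.6459 ≈ 40.65 kN.
ΣF_x = 0: A_x − T·cos64° = 0 → A_x = 40.6459 × 0.438371 = 17.82 kN.
ΣF_y = 0: A_y + T·sin64° − 15 − 60 = 0 → A_y = 75 − 40.6459 × 0.898794 = 38.47 kN.

T = 40.65 kN, A_x = 17.82 kN, A_y = 38.47 kN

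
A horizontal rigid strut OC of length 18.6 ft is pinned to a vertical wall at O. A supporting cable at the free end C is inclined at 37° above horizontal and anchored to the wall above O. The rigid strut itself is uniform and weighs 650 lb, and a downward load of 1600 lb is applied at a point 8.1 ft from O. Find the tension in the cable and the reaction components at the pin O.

ΣM about O: T·sin37°·18.6 − 650·9.3 − 1600·8.1 = 0 → T = 19005/(18.6·0.601815) = 1697.82 ≈ 1698 lb.
ΣF_x = 0: O_x − T·cos37° = 0 → O_x = 1697.82 × 0.798636 = 1356 lb.
ΣF_y = 0: O_y + T·sin37° − 650 − 1600 = 0 → O_y = 2250 − 1697.82 × 0.601815 = 1228 lb.

T = 1698 lb, O_x = 1356 lb, O_y = 1228 lb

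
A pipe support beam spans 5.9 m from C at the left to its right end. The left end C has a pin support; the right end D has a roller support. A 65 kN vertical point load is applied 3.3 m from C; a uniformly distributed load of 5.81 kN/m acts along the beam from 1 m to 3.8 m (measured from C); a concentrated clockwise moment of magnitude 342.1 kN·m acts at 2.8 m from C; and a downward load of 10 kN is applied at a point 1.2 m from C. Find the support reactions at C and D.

C_x = 0, C_y = -11.72 kN, D_y = 103.0 kN

Resultant of the distributed load: 5.81 × 2.8 = 16.268 kN at 2.4 m from C.
Taking moments about C: D_y·5.9 − 65·3.3 − (5.81·2.8)·2.4 − 342.1 − 10·1.2 = 0 → D_y = 607.6432/5.9 = 102.99 ≈ 103.0 kN.
ΣF_y = 0: C_y + 102.99 − 65 − 5.81·2.8 − 10 = 0 → C_y = -11.72 kN.
ΣF_x = 0: no horizontal applied forces, so C_x = 0.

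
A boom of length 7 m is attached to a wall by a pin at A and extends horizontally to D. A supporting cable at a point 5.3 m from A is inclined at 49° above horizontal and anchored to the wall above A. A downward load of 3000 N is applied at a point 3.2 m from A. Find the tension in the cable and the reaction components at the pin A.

T = 2400 N, A_x = 1575 N, A_y = 1189 N

ΣM about A: T·sin49°·5.3 − 3000·3.2 = 0 → T = 9600/(5.3·0.75471) = 2400.02 ≈ 2400 N.
ΣF_x = 0: A_x − T·cos49° = 0 → A_x = 2400.02 × 0.656059 = 1575 N.
ΣF_y = 0: A_y + T·sin49° − 3000 = 0 → A_y = 3000 − 2400.02 × 0.75471 = 1189 N.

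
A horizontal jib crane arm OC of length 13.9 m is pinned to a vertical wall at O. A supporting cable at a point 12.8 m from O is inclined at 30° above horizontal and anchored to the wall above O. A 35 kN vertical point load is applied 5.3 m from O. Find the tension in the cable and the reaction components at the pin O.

ΣM about O: T·sin30°·12.8 − 35·5.3 = 0 → T = 185.5/(12.8·0.5) = 28.9844 ≈ 28.98 kN.
ΣF_x = 0: O_x − T·cos30° = 0 → O_x = 28.9844 × 0.866025 = 25.10 kN.
ΣF_y = 0: O_y + T·sin30° − 35 = 0 → O_y = 35 − 28.9844 × 0.5 = 20.51 kN.

T = 28.98 kN, O_x = 25.10 kN, O_y = 20.51 kN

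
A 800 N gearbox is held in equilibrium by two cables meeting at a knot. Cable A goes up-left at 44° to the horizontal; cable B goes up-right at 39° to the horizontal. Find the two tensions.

T_A = 626.4 N, T_B = 579.8 N

ΣF_x = 0: −T_A·cos44° + T_B·cos39° = 0 → T_B = 0.925617·T_A.
ΣF_y = 0: T_A·sin44° + T_B·sin39° = 800.
Substitute: T_A·(0.694658 + 0.925617·0.62932) = 800 → T_A = 626.386 ≈ 626.4 N.
Then T_B = 0.925617 × 626.386 = 579.8 N.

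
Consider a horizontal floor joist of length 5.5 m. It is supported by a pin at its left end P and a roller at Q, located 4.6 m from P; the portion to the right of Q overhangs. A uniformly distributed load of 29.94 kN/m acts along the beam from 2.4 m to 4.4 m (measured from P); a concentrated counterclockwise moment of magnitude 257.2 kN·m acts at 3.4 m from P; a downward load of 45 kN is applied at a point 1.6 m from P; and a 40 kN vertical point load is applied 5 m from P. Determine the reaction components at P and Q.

P_x = 0, P_y = 97.40 kN, Q_y = 47.48 kN

Resultant of the distributed load: 29.94 × 2 = 59.88 kN at 3.4 m from P.
Taking moments about P: Q_y·4.6 − (29.94·2)·3.4 + 257.2 − 45·1.6 − 40·5 = 0 → Q_y = 218.392/4.6 = 47.4765 ≈ 47.48 kN.
ΣF_y = 0: P_y + 47.4765 − 29.94·2 − 45 − 40 = 0 → P_y = 97.40 kN.
ΣF_x = 0: no horizontal applied forces, so P_x = 0.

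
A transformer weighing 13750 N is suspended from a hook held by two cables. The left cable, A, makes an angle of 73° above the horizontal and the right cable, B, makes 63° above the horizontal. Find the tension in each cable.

T_A = 8986 N, T_B = 5787 N

ΣF_x = 0: −T_A·cos73° + T_B·cos63° = 0 → T_B = 0.644004·T_A.
ΣF_y = 0: T_A·sin73° + T_B·sin63° = 13750.
Substitute: T_A·(0.956305 + 0.644004·0.891007) = 13750 → T_A = 8986.24 ≈ 8986 N.
Then T_B = 0.644004 × 8986.24 = 5787 N.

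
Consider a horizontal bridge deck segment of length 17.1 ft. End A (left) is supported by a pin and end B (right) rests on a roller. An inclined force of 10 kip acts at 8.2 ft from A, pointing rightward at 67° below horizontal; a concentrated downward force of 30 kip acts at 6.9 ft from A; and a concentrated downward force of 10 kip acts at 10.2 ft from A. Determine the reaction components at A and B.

ΣM about A: B_y·17.1 − 10·sin67°·8.2 − 30·6.9 − 10·10.2 = 0 → B_y = 384.481/17.1 = 22.4843 ≈ 22.48 kip.
ΣF_y = 0: A_y + 22.4843 − 10·sin67° − 30 − 10 = 0 → A_y = 26.72 kip.
ΣF_x = 0: A_x + 10·cos67° = 0 → A_x = -3.907 kip.

A_x = -3.907 kip, A_y = 26.72 kip, B_y = 22.48 kip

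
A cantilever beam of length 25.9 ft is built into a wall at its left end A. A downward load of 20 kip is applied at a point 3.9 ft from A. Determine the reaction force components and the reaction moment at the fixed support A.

A_x = 0, A_y = 20.00 kip, M_A = 78.00 kip·ft

ΣF_x = 0: A_x = 0.
ΣF_y = 0: A_y − 20 = 0 → A_y = 20.00 kip.
ΣM about A: M_A − 20·3.9 = 0 → M_A = 78.00 kip·ft.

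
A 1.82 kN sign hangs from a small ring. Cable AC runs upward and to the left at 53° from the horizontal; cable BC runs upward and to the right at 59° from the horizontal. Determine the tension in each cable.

T_AC = 1.011 kN, T_BC = 1.181 kN

ΣF_x = 0: −T_AC·cos53° + T_BC·cos59° = 0 → T_BC = 1.16849·T_AC.
ΣF_y = 0: T_AC·sin53° + T_BC·sin59° = 1.82.
Substitute: T_AC·(0.798636 + 1.16849·0.857167) = 1.82 → T_AC = 1.01098 ≈ 1.011 kN.
Then T_BC = 1.16849 × 1.01098 = 1.181 kN.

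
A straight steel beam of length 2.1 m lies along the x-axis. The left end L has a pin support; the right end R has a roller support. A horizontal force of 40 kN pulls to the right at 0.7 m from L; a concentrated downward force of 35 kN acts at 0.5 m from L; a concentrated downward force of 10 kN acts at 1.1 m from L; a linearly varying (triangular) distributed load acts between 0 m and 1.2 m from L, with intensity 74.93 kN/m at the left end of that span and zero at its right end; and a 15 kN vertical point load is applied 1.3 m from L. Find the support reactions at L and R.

L_x = -40.00 kN, L_y = 73.54 kN, R_y = 31.42 kN

Resultant of the triangular load: ½ × 74.93 × 1.2 = 44.958 kN, acting at 0.4 m from L (one-third of the span from the peak).
Taking moments about L: R_y·2.1 − 35·0.5 − 10·1.1 − (½·74.93·1.2)·0.4 − 15·1.3 = 0 → R_y = 65.9832/2.1 = 31.4206 ≈ 31.42 kN.
ΣF_y = 0: L_y + 31.4206 − 35 − 10 − ½·74.93·1.2 − 15 = 0 → L_y = 73.54 kN.
ΣF_x = 0: L_x + 40 = 0 → L_x = -40.00 kN.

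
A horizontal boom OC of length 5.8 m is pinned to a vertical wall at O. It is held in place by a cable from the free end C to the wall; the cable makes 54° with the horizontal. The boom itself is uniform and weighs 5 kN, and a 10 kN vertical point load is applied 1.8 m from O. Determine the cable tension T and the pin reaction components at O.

ΣM about O: T·sin54°·5.8 − 5·2.9 − 10·1.8 = 0 → T = 32.5/(5.8·0.809017) = 6.92624 ≈ 6.926 kN.
ΣF_x = 0: O_x − T·cos54° = 0 → O_x = 6.92624 × 0.587785 = 4.071 kN.
ΣF_y = 0: O_y + T·sin54° − 5 − 10 = 0 → O_y = 15 − 6.92624 × 0.809017 = 9.397 kN.

T = 6.926 kN, O_x = 4.071 kN, O_y = 9.397 kN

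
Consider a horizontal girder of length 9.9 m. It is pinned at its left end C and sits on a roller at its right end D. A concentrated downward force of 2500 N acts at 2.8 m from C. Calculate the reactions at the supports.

C_x = 0, C_y = 1793 N, D_y = 707.1 N

Moments about C: D_y·9.9 − 2500·2.8 = 0 → D_y = 7000/9.9 = 707.071 ≈ 707.1 N.
ΣF_y = 0: C_y + 707.071 − 2500 = 0 → C_y = 1793 N.
ΣF_x = 0: no horizontal applied forces, so C_x = 0.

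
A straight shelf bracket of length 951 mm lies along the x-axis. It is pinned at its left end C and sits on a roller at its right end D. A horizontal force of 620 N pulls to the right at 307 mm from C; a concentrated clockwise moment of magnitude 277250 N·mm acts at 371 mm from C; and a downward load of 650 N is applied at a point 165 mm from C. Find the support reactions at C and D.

Taking moments about C: D_y·951 − 277250 − 650·165 = 0 → D_y = 384500/951 = 404.311 ≈ 404.3 N.
ΣF_y = 0: C_y + 404.311 − 650 = 0 → C_y = 245.7 N.
ΣF_x = 0: C_x + 620 = 0 → C_x = -620.0 N.

C_x = -620.0 N, C_y = 245.7 N, D_y = 404.3 N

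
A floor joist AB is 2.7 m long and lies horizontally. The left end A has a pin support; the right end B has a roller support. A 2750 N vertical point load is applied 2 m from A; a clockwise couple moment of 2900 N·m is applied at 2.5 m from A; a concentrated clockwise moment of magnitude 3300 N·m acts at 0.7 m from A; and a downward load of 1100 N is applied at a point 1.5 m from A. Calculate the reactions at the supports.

A_x = 0, A_y = -1094 N, B_y = 4944 N

Moments about A: B_y·2.7 − 2750·2 − 2900 − 3300 − 1100·1.5 = 0 → B_y = 13350/2.7 = 4944.44 ≈ 4944 N.
ΣF_y = 0: A_y + 4944.44 − 2750 − 1100 = 0 → A_y = -1094 N.
ΣF_x = 0: no horizontal applied forces, so A_x = 0.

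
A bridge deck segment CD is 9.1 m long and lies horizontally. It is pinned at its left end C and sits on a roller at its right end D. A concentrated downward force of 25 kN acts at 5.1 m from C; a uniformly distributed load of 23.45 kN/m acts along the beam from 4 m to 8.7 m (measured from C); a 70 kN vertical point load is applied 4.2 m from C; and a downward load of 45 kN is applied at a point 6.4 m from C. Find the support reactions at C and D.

Resultant of the distributed load: 23.45 × 4.7 = 110.215 kN at 6.35 m from C.
ΣM about C: D_y·9.1 − 25·5.1 − (23.45·4.7)·6.35 − 70·4.2 − 45·6.4 = 0 → D_y = 1409.36525/9.1 = 154.875 ≈ 154.9 kN.
ΣF_y = 0: C_y + 154.875 − 25 − 23.45·4.7 − 70 − 45 = 0 → C_y = 95.34 kN.
ΣF_x = 0: no horizontal applied forces, so C_x = 0.

C_x = 0, C_y = 95.34 kN, D_y = 154.9 kN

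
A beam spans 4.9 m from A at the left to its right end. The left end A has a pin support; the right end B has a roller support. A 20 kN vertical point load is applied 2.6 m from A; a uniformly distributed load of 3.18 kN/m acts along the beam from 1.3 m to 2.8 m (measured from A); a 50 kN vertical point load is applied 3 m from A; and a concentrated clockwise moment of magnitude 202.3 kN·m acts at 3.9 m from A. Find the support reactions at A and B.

Resultant of the distributed load: 3.18 × 1.5 = 4.77 kN at 2.05 m from A.
Moments about A: B_y·4.9 − 20·2.6 − (3.18·1.5)·2.05 − 50·3 − 202.3 = 0 → B_y = 414.0785/4.9 = 84.5058 ≈ 84.51 kN.
ΣF_y = 0: A_y + 84.5058 − 20 − 3.18·1.5 − 50 = 0 → A_y = -9.736 kN.
ΣF_x = 0: no horizontal applied forces, so A_x = 0.

A_x = 0, A_y = -9.736 kN, B_y = 84.51 kN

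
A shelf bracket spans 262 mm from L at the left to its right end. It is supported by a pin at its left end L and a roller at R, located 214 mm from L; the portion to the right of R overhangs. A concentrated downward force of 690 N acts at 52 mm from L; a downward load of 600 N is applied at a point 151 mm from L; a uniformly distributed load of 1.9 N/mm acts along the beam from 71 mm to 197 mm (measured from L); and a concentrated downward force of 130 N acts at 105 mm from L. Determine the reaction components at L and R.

Resultant of the distributed load: 1.9 × 126 = 239.4 N at 134 mm from L.
ΣM about L: R_y·214 − 690·52 − 600·151 − (1.9·126)·134 − 130·105 = 0 → R_y = 172209.6/214 = 804.718 ≈ 804.7 N.
ΣF_y = 0: L_y + 804.718 − 690 − 600 − 1.9·126 − 130 = 0 → L_y = 854.7 N.
ΣF_x = 0: no horizontal applied forces, so L_x = 0.

L_x = 0, L_y = 854.7 N, R_y = 804.7 N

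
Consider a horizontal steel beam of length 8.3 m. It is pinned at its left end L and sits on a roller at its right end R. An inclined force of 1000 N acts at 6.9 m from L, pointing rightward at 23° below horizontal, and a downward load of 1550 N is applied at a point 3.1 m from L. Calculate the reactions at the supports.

Taking moments about L: R_y·8.3 − 1000·sin23°·6.9 − 1550·3.1 = 0 → R_y = 7501.04/8.3 = 903.74 ≈ 903.7 N.
ΣF_y = 0: L_y + 903.74 − 1000·sin23° − 1550 = 0 → L_y = 1037 N.
ΣF_x = 0: L_x + 1000·cos23° = 0 → L_x = -920.5 N.

L_x = -920.5 N, L_y = 1037 N, R_y = 903.7 N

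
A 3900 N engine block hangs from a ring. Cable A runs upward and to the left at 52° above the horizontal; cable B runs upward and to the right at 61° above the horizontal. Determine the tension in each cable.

T_A = 2054 N, T_B = 2608 N

ΣF_x = 0: −T_A·cos52° + T_B·cos61° = 0 → T_B = 1.2699·T_A.
ΣF_y = 0: T_A·sin52° + T_B·sin61° = 3900.
Substitute: T_A·(0.788011 + 1.2699·0.87462) = 3900 → T_A = 2054.05 ≈ 2054 N.
Then T_B = 1.2699 × 2054.05 = 2608 N.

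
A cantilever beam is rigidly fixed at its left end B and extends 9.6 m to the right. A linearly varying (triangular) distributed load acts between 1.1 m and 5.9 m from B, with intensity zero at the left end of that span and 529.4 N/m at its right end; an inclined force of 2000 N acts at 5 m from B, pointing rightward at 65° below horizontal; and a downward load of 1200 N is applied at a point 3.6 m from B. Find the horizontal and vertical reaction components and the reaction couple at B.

B_x = -845.2 N, B_y = 4283 N, M_B = 18850 N·m

Resultant of the triangular load: ½ × 529.4 × 4.8 = 1270.56 N, acting at 4.3 m from B (one-third of the span from the peak).
ΣF_x = 0: B_x + 2000·cos65° = 0 → B_x = -845.2 N.
ΣF_y = 0: B_y − ½·529.4·4.8 − 2000·sin65° − 1200 = 0 → B_y = 4283 N.
ΣM about B: M_B − (½·529.4·4.8)·4.3 − 2000·sin65°·5 − 1200·3.6 = 0 → M_B = 18850 N·m.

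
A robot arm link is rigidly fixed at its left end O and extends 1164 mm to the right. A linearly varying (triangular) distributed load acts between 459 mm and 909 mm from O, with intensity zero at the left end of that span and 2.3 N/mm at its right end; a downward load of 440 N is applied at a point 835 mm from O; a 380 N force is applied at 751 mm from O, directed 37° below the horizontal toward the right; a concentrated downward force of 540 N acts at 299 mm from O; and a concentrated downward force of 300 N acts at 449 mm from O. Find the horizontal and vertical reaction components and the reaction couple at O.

Resultant of the triangular load: ½ × 2.3 × 450 = 517.5 N, acting at 759 mm from O (one-third of the span from the peak).
ΣF_x = 0: O_x + 380·cos37° = 0 → O_x = -303.5 N.
ΣF_y = 0: O_y − ½·2.3·450 − 440 − 380·sin37° − 540 − 300 = 0 → O_y = 2026 N.
ΣM about O: M_O − (½·2.3·450)·759 − 440·835 − 380·sin37°·751 − 540·299 − 300·449 = 0 → M_O = 1228000 N·mm.

O_x = -303.5 N, O_y = 2026 N, M_O = 1228000 N·mm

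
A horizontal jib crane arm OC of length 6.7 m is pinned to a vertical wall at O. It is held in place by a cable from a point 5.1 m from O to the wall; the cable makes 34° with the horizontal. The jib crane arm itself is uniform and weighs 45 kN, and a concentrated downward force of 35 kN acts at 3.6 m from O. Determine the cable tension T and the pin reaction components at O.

ΣM about O: T·sin34°·5.1 − 45·3.35 − 35·3.6 = 0 → T = 276.75/(5.1·0.559193) = 97.0411 ≈ 97.04 kN.
ΣF_x = 0: O_x − T·cos34° = 0 → O_x = 97.0411 × 0.829038 = 80.45 kN.
ΣF_y = 0: O_y + T·sin34° − 45 − 35 = 0 → O_y = 80 − 97.0411 × 0.559193 = 25.74 kN.

T = 97.04 kN, O_x = 80.45 kN, O_y = 25.74 kN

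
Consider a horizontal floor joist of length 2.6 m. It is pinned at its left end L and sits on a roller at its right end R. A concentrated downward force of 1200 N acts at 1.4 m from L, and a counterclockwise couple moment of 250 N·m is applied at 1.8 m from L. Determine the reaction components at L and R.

L_x = 0, L_y = 650.0 N, R_y = 550.0 N

ΣM about L: R_y·2.6 − 1200·1.4 + 250 = 0 → R_y = 1430/2.6 = 550.0 N.
ΣF_y = 0: L_y + 550 − 1200 = 0 → L_y = 650.0 N.
ΣF_x = 0: no horizontal applied forces, so L_x = 0.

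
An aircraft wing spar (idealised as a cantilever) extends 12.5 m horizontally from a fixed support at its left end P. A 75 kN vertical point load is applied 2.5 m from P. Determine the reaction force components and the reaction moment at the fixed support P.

ΣF_x = 0: P_x = 0.
ΣF_y = 0: P_y − 75 = 0 → P_y = 75.00 kN.
ΣM about P: M_P − 75·2.5 = 0 → M_P = 187.5 kN·m.

P_x = 0, P_y = 75.00 kN, M_P = 187.5 kN·m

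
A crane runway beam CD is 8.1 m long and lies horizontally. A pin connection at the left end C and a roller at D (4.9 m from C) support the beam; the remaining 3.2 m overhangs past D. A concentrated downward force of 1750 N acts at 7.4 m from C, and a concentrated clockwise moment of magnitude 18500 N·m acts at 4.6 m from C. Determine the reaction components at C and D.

ΣM about C: D_y·4.9 − 1750·7.4 − 18500 = 0 → D_y = 31450/4.9 = 6418.37 ≈ 6418 N.
ΣF_y = 0: C_y + 6418.37 − 1750 = 0 → C_y = -4668 N.
ΣF_x = 0: no horizontal applied forces, so C_x = 0.

C_x = 0, C_y = -4668 N, D_y = 6418 N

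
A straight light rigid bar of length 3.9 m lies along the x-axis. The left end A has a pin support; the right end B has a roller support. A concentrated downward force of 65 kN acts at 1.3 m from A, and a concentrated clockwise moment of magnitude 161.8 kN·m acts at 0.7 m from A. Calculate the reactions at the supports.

Moments about A: B_y·3.9 − 65·1.3 − 161.8 = 0 → B_y = 246.3/3.9 = 63.1538 ≈ 63.15 kN.
ΣF_y = 0: A_y + 63.1538 − 65 = 0 → A_y = 1.846 kN.
ΣF_x = 0: no horizontal applied forces, so A_x = 0.

A_x = 0, A_y = 1.846 kN, B_y = 63.15 kN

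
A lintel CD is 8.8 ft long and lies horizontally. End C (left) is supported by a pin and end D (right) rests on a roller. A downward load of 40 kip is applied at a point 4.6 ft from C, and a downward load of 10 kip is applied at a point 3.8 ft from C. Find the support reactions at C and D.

C_x = 0, C_y = 24.77 kip, D_y = 25.23 kip

Moments about C: D_y·8.8 − 40·4.6 − 10·3.8 = 0 → D_y = 222/8.8 = 25.2273 ≈ 25.23 kip.
ΣF_y = 0: C_y + 25.2273 − 40 − 10 = 0 → C_y = 24.77 kip.
ΣF_x = 0: no horizontal applied forces, so C_x = 0.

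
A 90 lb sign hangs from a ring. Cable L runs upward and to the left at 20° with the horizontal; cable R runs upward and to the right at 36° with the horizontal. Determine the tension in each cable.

T_L = 87.83 lb, T_R = 102.0 lb

ΣF_x = 0: −T_L·cos20° + T_R·cos36° = 0 → T_R = 1.16152·T_L.
ΣF_y = 0: T_L·sin20° + T_R·sin36° = 90.
Substitute: T_L·(0.34202 + 1.16152·0.587785) = 90 → T_L = 87.8268 ≈ 87.83 lb.
Then T_R = 1.16152 × 87.8268 = 102.0 lb.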